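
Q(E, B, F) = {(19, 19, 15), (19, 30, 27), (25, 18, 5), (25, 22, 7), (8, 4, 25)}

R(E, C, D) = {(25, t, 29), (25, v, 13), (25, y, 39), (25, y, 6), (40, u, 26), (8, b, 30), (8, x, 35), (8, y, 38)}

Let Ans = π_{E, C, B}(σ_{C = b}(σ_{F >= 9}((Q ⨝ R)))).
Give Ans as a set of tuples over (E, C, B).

Q ⋈ R (natural join on E): {(25, 18, 5, t, 29), (25, 18, 5, v, 13), (25, 18, 5, y, 39), (25, 18, 5, y, 6), (25, 22, 7, t, 29), (25, 22, 7, v, 13), (25, 22, 7, y, 39), (25, 22, 7, y, 6), (8, 4, 25, b, 30), (8, 4, 25, x, 35), (8, 4, 25, y, 38)}
Filtering on F >= 9 leaves {(8, 4, 25, b, 30), (8, 4, 25, x, 35), (8, 4, 25, y, 38)}.
Filtering on C = b leaves {(8, 4, 25, b, 30)}.
Keep only column(s) E, C, B: {(8, b, 4)}

{(8, b, 4)}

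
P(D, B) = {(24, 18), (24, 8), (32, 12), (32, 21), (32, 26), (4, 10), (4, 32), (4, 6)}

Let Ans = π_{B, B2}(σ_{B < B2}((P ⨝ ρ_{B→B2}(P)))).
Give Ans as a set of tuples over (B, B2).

{(10, 32), (12, 21), (12, 26), (21, 26), (6, 10), (6, 32), (8, 18)}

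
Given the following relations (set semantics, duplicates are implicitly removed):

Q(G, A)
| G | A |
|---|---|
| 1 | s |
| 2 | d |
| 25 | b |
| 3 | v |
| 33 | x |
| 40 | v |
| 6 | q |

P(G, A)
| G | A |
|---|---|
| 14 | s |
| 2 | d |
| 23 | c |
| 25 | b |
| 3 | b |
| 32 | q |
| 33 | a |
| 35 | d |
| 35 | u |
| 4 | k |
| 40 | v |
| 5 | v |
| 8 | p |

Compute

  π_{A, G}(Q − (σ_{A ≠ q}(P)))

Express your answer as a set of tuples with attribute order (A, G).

{(q, 6), (s, 1), (v, 3), (x, 33)}

Filtering on A ≠ q leaves {(14, s), (2, d), (23, c), (25, b), (3, b), (33, a), (35, d), (35, u), (4, k), (40, v), (5, v), (8, p)}.
Set difference of the two operands is {(1, s), (3, v), (33, x), (6, q)}.
π_{A, G} gives {(q, 6), (s, 1), (v, 3), (x, 33)}.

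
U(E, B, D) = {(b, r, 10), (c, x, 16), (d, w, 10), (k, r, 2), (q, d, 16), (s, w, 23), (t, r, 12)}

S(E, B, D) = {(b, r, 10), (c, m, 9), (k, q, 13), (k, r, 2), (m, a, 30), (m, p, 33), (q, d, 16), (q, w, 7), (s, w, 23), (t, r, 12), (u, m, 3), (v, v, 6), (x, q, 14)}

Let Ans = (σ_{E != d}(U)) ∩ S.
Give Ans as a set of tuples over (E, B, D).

Selection E != d: {(b, r, 10), (c, x, 16), (k, r, 2), (q, d, 16), (s, w, 23), (t, r, 12)}
Set intersection of the two operands is {(b, r, 10), (k, r, 2), (q, d, 16), (s, w, 23), (t, r, 12)}.

{(b, r, 10), (k, r, 2), (q, d, 16), (s, w, 23), (t, r, 12)}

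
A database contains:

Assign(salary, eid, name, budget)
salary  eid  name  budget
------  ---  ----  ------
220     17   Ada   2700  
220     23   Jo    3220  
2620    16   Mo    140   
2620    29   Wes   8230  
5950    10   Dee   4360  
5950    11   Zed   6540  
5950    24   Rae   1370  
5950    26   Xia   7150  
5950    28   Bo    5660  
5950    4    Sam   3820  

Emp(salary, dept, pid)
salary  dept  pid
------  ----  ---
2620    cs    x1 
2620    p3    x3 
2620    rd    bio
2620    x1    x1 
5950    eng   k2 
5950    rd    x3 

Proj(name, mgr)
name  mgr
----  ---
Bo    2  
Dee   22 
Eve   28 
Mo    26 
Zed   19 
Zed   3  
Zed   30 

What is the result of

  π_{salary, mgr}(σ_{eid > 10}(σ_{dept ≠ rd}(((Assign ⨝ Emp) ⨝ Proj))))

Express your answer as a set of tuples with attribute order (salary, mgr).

Assign ⋈ Emp (natural join on salary): {(2620, 16, Mo, 140, cs, x1), (2620, 16, Mo, 140, p3, x3), (2620, 16, Mo, 140, rd, bio), (2620, 16, Mo, 140, x1, x1), (2620, 29, Wes, 8230, cs, x1), (2620, 29, Wes, 8230, p3, x3), (2620, 29, Wes, 8230, rd, bio), (2620, 29, Wes, 8230, x1, x1), (5950, 10, Dee, 4360, eng, k2), (5950, 10, Dee, 4360, rd, x3), (5950, 11, Zed, 6540, eng, k2), (5950, 11, Zed, 6540, rd, x3), (5950, 24, Rae, 1370, eng, k2), (5950, 24, Rae, 1370, rd, x3), (5950, 26, Xia, 7150, eng, k2), (5950, 26, Xia, 7150, rd, x3), (5950, 28, Bo, 5660, eng, k2), (5950, 28, Bo, 5660, rd, x3), (5950, 4, Sam, 3820, eng, k2), (5950, 4, Sam, 3820, rd, x3)}
(Assign ⨝ Emp) ⋈ Proj (natural join on name): {(2620, 16, Mo, 140, cs, x1, 26), (2620, 16, Mo, 140, p3, x3, 26), (2620, 16, Mo, 140, rd, bio, 26), (2620, 16, Mo, 140, x1, x1, 26), (5950, 10, Dee, 4360, eng, k2, 22), (5950, 10, Dee, 4360, rd, x3, 22), (5950, 11, Zed, 6540, eng, k2, 19), (5950, 11, Zed, 6540, eng, k2, 3), (5950, 11, Zed, 6540, eng, k2, 30), (5950, 11, Zed, 6540, rd, x3, 19), (5950, 11, Zed, 6540, rd, x3, 3), (5950, 11, Zed, 6540, rd, x3, 30), (5950, 28, Bo, 5660, eng, k2, 2), (5950, 28, Bo, 5660, rd, x3, 2)}
Apply σ_{dept ≠ rd}; surviving tuples: {(2620, 16, Mo, 140, cs, x1, 26), (2620, 16, Mo, 140, p3, x3, 26), (2620, 16, Mo, 140, x1, x1, 26), (5950, 10, Dee, 4360, eng, k2, 22), (5950, 11, Zed, 6540, eng, k2, 19), (5950, 11, Zed, 6540, eng, k2, 3), (5950, 11, Zed, 6540, eng, k2, 30), (5950, 28, Bo, 5660, eng, k2, 2)}
Apply σ_{eid > 10}; surviving tuples: {(2620, 16, Mo, 140, cs, x1, 26), (2620, 16, Mo, 140, p3, x3, 26), (2620, 16, Mo, 140, x1, x1, 26), (5950, 11, Zed, 6540, eng, k2, 19), (5950, 11, Zed, 6540, eng, k2, 3), (5950, 11, Zed, 6540, eng, k2, 30), (5950, 28, Bo, 5660, eng, k2, 2)}
Projecting to salary, mgr (2 duplicate(s) eliminated): {(2620, 26), (5950, 19), (5950, 2), (5950, 3), (5950, 30)}

{(2620, 26), (5950, 19), (5950, 2), (5950, 3), (5950, 30)}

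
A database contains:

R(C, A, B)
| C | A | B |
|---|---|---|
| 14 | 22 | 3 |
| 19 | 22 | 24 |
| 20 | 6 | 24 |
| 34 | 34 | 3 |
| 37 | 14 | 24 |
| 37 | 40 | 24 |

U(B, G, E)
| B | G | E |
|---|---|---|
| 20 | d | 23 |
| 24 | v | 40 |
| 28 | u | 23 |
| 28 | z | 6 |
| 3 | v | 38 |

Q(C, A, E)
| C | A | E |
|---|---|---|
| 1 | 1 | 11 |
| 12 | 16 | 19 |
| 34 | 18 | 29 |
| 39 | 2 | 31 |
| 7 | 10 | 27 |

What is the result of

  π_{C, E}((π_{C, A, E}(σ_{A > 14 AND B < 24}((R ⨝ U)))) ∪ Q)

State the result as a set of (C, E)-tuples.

{(1, 11), (12, 19), (14, 38), (34, 29), (34, 38), (39, 31), (7, 27)}

Natural join on B: {(14, 22, 3, v, 38), (19, 22, 24, v, 40), (20, 6, 24, v, 40), (34, 34, 3, v, 38), (37, 14, 24, v, 40), (37, 40, 24, v, 40)}
Apply σ_{A > 14 AND B < 24}; surviving tuples: {(14, 22, 3, v, 38), (34, 34, 3, v, 38)}
π_{C, A, E} gives {(14, 22, 38), (34, 34, 38)}.
Taking the union: {(1, 1, 11), (12, 16, 19), (14, 22, 38), (34, 18, 29), (34, 34, 38), (39, 2, 31), (7, 10, 27)}
π_{C, E} gives {(1, 11), (12, 19), (14, 38), (34, 29), (34, 38), (39, 31), (7, 27)}.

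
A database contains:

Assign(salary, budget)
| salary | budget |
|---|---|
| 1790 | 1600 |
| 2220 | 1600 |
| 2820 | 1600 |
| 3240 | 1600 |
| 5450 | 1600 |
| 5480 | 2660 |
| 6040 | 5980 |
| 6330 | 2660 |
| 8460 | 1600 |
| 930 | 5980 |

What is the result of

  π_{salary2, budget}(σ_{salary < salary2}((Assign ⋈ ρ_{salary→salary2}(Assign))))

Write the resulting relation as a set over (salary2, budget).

{(2220, 1600), (2820, 1600), (3240, 1600), (5450, 1600), (6040, 5980), (6330, 2660), (8460, 1600)}

ρ[salary→salary2]: schema becomes (salary2, budget); tuples unchanged.
Joining Assign and ρ_{salary→salary2}(Assign) on budget yields {(1790, 1600, 1790), (1790, 1600, 2220), (1790, 1600, 2820), (1790, 1600, 3240), (1790, 1600, 5450), (1790, 1600, 8460), (2220, 1600, 1790), (2220, 1600, 2220), (2220, 1600, 2820), (2220, 1600, 3240), (2220, 1600, 5450), (2220, 1600, 8460), (2820, 1600, 1790), (2820, 1600, 2220), (2820, 1600, 2820), (2820, 1600, 3240), (2820, 1600, 5450), (2820, 1600, 8460), (3240, 1600, 1790), (3240, 1600, 2220), (3240, 1600, 2820), (3240, 1600, 3240), (3240, 1600, 5450), (3240, 1600, 8460), (5450, 1600, 1790), (5450, 1600, 2220), (5450, 1600, 2820), (5450, 1600, 3240), (5450, 1600, 5450), (5450, 1600, 8460), (5480, 2660, 5480), (5480, 2660, 6330), (6040, 5980, 6040), (6040, 5980, 930), (6330, 2660, 5480), (6330, 2660, 6330), (8460, 1600, 1790), (8460, 1600, 2220), (8460, 1600, 2820), (8460, 1600, 3240), (8460, 1600, 5450), (8460, 1600, 8460), (930, 5980, 6040), (930, 5980, 930)}.
Filtering on salary < salary2 leaves {(1790, 1600, 2220), (1790, 1600, 2820), (1790, 1600, 3240), (1790, 1600, 5450), (1790, 1600, 8460), (2220, 1600, 2820), (2220, 1600, 3240), (2220, 1600, 5450), (2220, 1600, 8460), (2820, 1600, 3240), (2820, 1600, 5450), (2820, 1600, 8460), (3240, 1600, 5450), (3240, 1600, 8460), (5450, 1600, 8460), (5480, 2660, 6330), (930, 5980, 6040)}.
Projecting to salary2, budget (10 duplicate(s) eliminated): {(2220, 1600), (2820, 1600), (3240, 1600), (5450, 1600), (6040, 5980), (6330, 2660), (8460, 1600)}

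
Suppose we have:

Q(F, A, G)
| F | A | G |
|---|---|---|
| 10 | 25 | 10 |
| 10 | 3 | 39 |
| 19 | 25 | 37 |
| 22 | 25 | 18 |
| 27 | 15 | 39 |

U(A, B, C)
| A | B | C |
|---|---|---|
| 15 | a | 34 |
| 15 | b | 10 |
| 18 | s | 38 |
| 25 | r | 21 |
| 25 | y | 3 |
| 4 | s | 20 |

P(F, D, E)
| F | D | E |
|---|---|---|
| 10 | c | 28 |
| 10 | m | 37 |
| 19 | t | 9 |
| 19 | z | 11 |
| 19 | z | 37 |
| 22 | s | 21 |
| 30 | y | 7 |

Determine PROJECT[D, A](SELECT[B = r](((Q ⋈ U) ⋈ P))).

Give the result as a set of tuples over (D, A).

{(c, 25), (m, 25), (s, 25), (t, 25), (z, 25)}

Q ⋈ U (natural join on A): {(10, 25, 10, r, 21), (10, 25, 10, y, 3), (19, 25, 37, r, 21), (19, 25, 37, y, 3), (22, 25, 18, r, 21), (22, 25, 18, y, 3), (27, 15, 39, a, 34), (27, 15, 39, b, 10)}
(Q ⋈ U) ⋈ P (natural join on F): {(10, 25, 10, r, 21, c, 28), (10, 25, 10, r, 21, m, 37), (10, 25, 10, y, 3, c, 28), (10, 25, 10, y, 3, m, 37), (19, 25, 37, r, 21, t, 9), (19, 25, 37, r, 21, z, 11), (19, 25, 37, r, 21, z, 37), (19, 25, 37, y, 3, t, 9), (19, 25, 37, y, 3, z, 11), (19, 25, 37, y, 3, z, 37), (22, 25, 18, r, 21, s, 21), (22, 25, 18, y, 3, s, 21)}
σ[B = r]: keep tuples satisfying B = r → {(10, 25, 10, r, 21, c, 28), (10, 25, 10, r, 21, m, 37), (19, 25, 37, r, 21, t, 9), (19, 25, 37, r, 21, z, 11), (19, 25, 37, r, 21, z, 37), (22, 25, 18, r, 21, s, 21)}
π[D, A]: project onto (D, A) (1 duplicate(s) eliminated) → {(c, 25), (m, 25), (s, 25), (t, 25), (z, 25)}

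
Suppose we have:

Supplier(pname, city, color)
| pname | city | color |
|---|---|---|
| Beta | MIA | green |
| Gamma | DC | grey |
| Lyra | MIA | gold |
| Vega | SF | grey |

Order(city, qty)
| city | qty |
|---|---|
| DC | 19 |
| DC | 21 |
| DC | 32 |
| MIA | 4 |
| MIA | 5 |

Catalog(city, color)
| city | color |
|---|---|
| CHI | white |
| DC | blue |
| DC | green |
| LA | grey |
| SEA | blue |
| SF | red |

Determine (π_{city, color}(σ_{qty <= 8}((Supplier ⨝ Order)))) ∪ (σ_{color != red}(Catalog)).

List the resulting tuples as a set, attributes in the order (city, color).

{(CHI, white), (DC, blue), (DC, green), (LA, grey), (MIA, gold), (MIA, green), (SEA, blue)}

Joining Supplier and Order on city yields {(Beta, MIA, green, 4), (Beta, MIA, green, 5), (Gamma, DC, grey, 19), (Gamma, DC, grey, 21), (Gamma, DC, grey, 32), (Lyra, MIA, gold, 4), (Lyra, MIA, gold, 5)}.
Apply σ_{qty <= 8}; surviving tuples: {(Beta, MIA, green, 4), (Beta, MIA, green, 5), (Lyra, MIA, gold, 4), (Lyra, MIA, gold, 5)}
π[city, color]: project onto (city, color) (2 duplicate(s) eliminated) → {(MIA, gold), (MIA, green)}
Apply σ_{color != red}; surviving tuples: {(CHI, white), (DC, blue), (DC, green), (LA, grey), (SEA, blue)}
Set union of the two operands is {(CHI, white), (DC, blue), (DC, green), (LA, grey), (MIA, gold), (MIA, green), (SEA, blue)}.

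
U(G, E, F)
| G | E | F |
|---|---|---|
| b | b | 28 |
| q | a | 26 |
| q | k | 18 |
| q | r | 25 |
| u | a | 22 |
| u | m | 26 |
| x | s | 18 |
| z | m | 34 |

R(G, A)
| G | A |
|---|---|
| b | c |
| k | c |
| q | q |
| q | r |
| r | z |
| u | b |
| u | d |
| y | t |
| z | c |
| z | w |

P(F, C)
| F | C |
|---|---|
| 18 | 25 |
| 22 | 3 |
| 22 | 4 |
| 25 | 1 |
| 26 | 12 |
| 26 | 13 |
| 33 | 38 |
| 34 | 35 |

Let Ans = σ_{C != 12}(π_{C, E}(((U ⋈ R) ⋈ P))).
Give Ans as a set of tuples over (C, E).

Natural join on G: {(b, b, 28, c), (q, a, 26, q), (q, a, 26, r), (q, k, 18, q), (q, k, 18, r), (q, r, 25, q), (q, r, 25, r), (u, a, 22, b), (u, a, 22, d), (u, m, 26, b), (u, m, 26, d), (z, m, 34, c), (z, m, 34, w)}
Natural join on F: {(q, a, 26, q, 12), (q, a, 26, q, 13), (q, a, 26, r, 12), (q, a, 26, r, 13), (q, k, 18, q, 25), (q, k, 18, r, 25), (q, r, 25, q, 1), (q, r, 25, r, 1), (u, a, 22, b, 3), (u, a, 22, b, 4), (u, a, 22, d, 3), (u, a, 22, d, 4), (u, m, 26, b, 12), (u, m, 26, b, 13), (u, m, 26, d, 12), (u, m, 26, d, 13), (z, m, 34, c, 35), (z, m, 34, w, 35)}
π[C, E]: project onto (C, E) (9 duplicate(s) eliminated) → {(1, r), (12, a), (12, m), (13, a), (13, m), (25, k), (3, a), (35, m), (4, a)}
Filtering on C != 12 leaves {(1, r), (13, a), (13, m), (25, k), (3, a), (35, m), (4, a)}.

{(1, r), (13, a), (13, m), (25, k), (3, a), (35, m), (4, a)}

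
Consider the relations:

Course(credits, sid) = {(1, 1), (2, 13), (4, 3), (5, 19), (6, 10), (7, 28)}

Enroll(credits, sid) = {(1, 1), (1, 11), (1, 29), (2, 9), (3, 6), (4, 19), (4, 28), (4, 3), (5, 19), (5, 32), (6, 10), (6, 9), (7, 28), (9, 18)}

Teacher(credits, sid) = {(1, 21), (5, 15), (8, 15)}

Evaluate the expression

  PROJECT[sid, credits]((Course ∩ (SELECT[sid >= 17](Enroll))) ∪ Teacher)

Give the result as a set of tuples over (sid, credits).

Apply σ_{sid >= 17}; surviving tuples: {(1, 29), (4, 19), (4, 28), (5, 19), (5, 32), (7, 28), (9, 18)}
Set intersection of the two operands is {(5, 19), (7, 28)}.
Set union of the two operands is {(1, 21), (5, 15), (5, 19), (7, 28), (8, 15)}.
π[sid, credits]: project onto (sid, credits) → {(15, 5), (15, 8), (19, 5), (21, 1), (28, 7)}

{(15, 5), (15, 8), (19, 5), (21, 1), (28, 7)}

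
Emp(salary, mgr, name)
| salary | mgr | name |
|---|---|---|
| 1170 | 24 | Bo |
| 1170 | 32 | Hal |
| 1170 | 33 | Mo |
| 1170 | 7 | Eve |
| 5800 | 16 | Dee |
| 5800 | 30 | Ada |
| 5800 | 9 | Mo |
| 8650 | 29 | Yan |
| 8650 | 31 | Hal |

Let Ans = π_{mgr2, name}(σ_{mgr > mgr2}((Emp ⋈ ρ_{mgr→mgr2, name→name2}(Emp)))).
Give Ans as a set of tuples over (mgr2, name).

{(16, Ada), (24, Hal), (24, Mo), (29, Hal), (32, Mo), (7, Bo), (7, Hal), (7, Mo), (9, Ada), (9, Dee)}

ρ[mgr→mgr2, name→name2]: schema becomes (salary, mgr2, name2); tuples unchanged.
Emp ⋈ ρ_{mgr→mgr2, name→name2}(Emp) (natural join on salary): {(1170, 24, Bo, 24, Bo), (1170, 24, Bo, 32, Hal), (1170, 24, Bo, 33, Mo), (1170, 24, Bo, 7, Eve), (1170, 32, Hal, 24, Bo), (1170, 32, Hal, 32, Hal), (1170, 32, Hal, 33, Mo), (1170, 32, Hal, 7, Eve), (1170, 33, Mo, 24, Bo), (1170, 33, Mo, 32, Hal), (1170, 33, Mo, 33, Mo), (1170, 33, Mo, 7, Eve), (1170, 7, Eve, 24, Bo), (1170, 7, Eve, 32, Hal), (1170, 7, Eve, 33, Mo), (1170, 7, Eve, 7, Eve), (5800, 16, Dee, 16, Dee), (5800, 16, Dee, 30, Ada), (5800, 16, Dee, 9, Mo), (5800, 30, Ada, 16, Dee), (5800, 30, Ada, 30, Ada), (5800, 30, Ada, 9, Mo), (5800, 9, Mo, 16, Dee), (5800, 9, Mo, 30, Ada), (5800, 9, Mo, 9, Mo), (8650, 29, Yan, 29, Yan), (8650, 29, Yan, 31, Hal), (8650, 31, Hal, 29, Yan), (8650, 31, Hal, 31, Hal)}
Selection mgr > mgr2: {(1170, 24, Bo, 7, Eve), (1170, 32, Hal, 24, Bo), (1170, 32, Hal, 7, Eve), (1170, 33, Mo, 24, Bo), (1170, 33, Mo, 32, Hal), (1170, 33, Mo, 7, Eve), (5800, 16, Dee, 9, Mo), (5800, 30, Ada, 16, Dee), (5800, 30, Ada, 9, Mo), (8650, 31, Hal, 29, Yan)}
π[mgr2, name]: project onto (mgr2, name) → {(16, Ada), (24, Hal), (24, Mo), (29, Hal), (32, Mo), (7, Bo), (7, Hal), (7, Mo), (9, Ada), (9, Dee)}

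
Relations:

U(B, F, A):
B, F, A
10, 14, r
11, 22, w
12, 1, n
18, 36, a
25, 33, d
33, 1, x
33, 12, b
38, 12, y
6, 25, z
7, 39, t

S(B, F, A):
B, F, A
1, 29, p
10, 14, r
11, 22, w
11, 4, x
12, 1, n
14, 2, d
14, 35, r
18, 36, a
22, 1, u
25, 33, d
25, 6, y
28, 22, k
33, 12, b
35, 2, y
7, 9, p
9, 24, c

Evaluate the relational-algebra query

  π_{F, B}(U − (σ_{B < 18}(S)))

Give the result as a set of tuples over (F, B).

{(1, 33), (12, 33), (12, 38), (25, 6), (33, 25), (36, 18), (39, 7)}

σ[B < 18]: keep tuples satisfying B < 18 → {(1, 29, p), (10, 14, r), (11, 22, w), (11, 4, x), (12, 1, n), (14, 2, d), (14, 35, r), (7, 9, p), (9, 24, c)}
Difference: {(10, 14, r), (11, 22, w), (12, 1, n), (18, 36, a), (25, 33, d), (33, 1, x), (33, 12, b), (38, 12, y), (6, 25, z), (7, 39, t)} with {(1, 29, p), (10, 14, r), (11, 22, w), (11, 4, x), (12, 1, n), (14, 2, d), (14, 35, r), (7, 9, p), (9, 24, c)} → {(18, 36, a), (25, 33, d), (33, 1, x), (33, 12, b), (38, 12, y), (6, 25, z), (7, 39, t)}
π[F, B]: project onto (F, B) → {(1, 33), (12, 33), (12, 38), (25, 6), (33, 25), (36, 18), (39, 7)}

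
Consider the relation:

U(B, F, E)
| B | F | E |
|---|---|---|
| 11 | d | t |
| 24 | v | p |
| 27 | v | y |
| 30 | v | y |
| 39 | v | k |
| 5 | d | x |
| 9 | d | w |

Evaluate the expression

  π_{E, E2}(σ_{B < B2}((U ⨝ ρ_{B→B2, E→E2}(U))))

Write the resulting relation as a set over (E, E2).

{(p, k), (p, y), (w, t), (x, t), (x, w), (y, k), (y, y)}

ρ[B→B2, E→E2]: schema becomes (B2, F, E2); tuples unchanged.
Natural join on F: {(11, d, t, 11, t), (11, d, t, 5, x), (11, d, t, 9, w), (24, v, p, 24, p), (24, v, p, 27, y), (24, v, p, 30, y), (24, v, p, 39, k), (27, v, y, 24, p), (27, v, y, 27, y), (27, v, y, 30, y), (27, v, y, 39, k), (30, v, y, 24, p), (30, v, y, 27, y), (30, v, y, 30, y), (30, v, y, 39, k), (39, v, k, 24, p), (39, v, k, 27, y), (39, v, k, 30, y), (39, v, k, 39, k), (5, d, x, 11, t), (5, d, x, 5, x), (5, d, x, 9, w), (9, d, w, 11, t), (9, d, w, 5, x), (9, d, w, 9, w)}
σ[B < B2]: keep tuples satisfying B < B2 → {(24, v, p, 27, y), (24, v, p, 30, y), (24, v, p, 39, k), (27, v, y, 30, y), (27, v, y, 39, k), (30, v, y, 39, k), (5, d, x, 11, t), (5, d, x, 9, w), (9, d, w, 11, t)}
π_{E, E2} gives {(p, k), (p, y), (w, t), (x, t), (x, w), (y, k), (y, y)} (2 duplicate(s) eliminated).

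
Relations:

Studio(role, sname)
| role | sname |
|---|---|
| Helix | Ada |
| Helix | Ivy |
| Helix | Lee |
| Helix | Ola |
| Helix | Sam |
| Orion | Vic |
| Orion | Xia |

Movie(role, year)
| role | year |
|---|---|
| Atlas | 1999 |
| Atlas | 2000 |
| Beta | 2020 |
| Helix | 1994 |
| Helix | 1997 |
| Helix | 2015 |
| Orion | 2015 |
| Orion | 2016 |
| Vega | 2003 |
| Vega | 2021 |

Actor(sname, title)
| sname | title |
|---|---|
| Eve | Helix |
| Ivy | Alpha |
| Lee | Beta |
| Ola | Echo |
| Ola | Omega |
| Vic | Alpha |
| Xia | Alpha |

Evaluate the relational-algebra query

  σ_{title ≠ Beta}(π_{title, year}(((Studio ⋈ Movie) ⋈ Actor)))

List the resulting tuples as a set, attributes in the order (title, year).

{(Alpha, 1994), (Alpha, 1997), (Alpha, 2015), (Alpha, 2016), (Echo, 1994), (Echo, 1997), (Echo, 2015), (Omega, 1994), (Omega, 1997), (Omega, 2015)}

Natural join on role: {(Helix, Ada, 1994), (Helix, Ada, 1997), (Helix, Ada, 2015), (Helix, Ivy, 1994), (Helix, Ivy, 1997), (Helix, Ivy, 2015), (Helix, Lee, 1994), (Helix, Lee, 1997), (Helix, Lee, 2015), (Helix, Ola, 1994), (Helix, Ola, 1997), (Helix, Ola, 2015), (Helix, Sam, 1994), (Helix, Sam, 1997), (Helix, Sam, 2015), (Orion, Vic, 2015), (Orion, Vic, 2016), (Orion, Xia, 2015), (Orion, Xia, 2016)}
Natural join on sname: {(Helix, Ivy, 1994, Alpha), (Helix, Ivy, 1997, Alpha), (Helix, Ivy, 2015, Alpha), (Helix, Lee, 1994, Beta), (Helix, Lee, 1997, Beta), (Helix, Lee, 2015, Beta), (Helix, Ola, 1994, Echo), (Helix, Ola, 1994, Omega), (Helix, Ola, 1997, Echo), (Helix, Ola, 1997, Omega), (Helix, Ola, 2015, Echo), (Helix, Ola, 2015, Omega), (Orion, Vic, 2015, Alpha), (Orion, Vic, 2016, Alpha), (Orion, Xia, 2015, Alpha), (Orion, Xia, 2016, Alpha)}
π[title, year]: project onto (title, year) (3 duplicate(s) eliminated) → {(Alpha, 1994), (Alpha, 1997), (Alpha, 2015), (Alpha, 2016), (Beta, 1994), (Beta, 1997), (Beta, 2015), (Echo, 1994), (Echo, 1997), (Echo, 2015), (Omega, 1994), (Omega, 1997), (Omega, 2015)}
Apply σ_{title ≠ Beta}; surviving tuples: {(Alpha, 1994), (Alpha, 1997), (Alpha, 2015), (Alpha, 2016), (Echo, 1994), (Echo, 1997), (Echo, 2015), (Omega, 1994), (Omega, 1997), (Omega, 2015)}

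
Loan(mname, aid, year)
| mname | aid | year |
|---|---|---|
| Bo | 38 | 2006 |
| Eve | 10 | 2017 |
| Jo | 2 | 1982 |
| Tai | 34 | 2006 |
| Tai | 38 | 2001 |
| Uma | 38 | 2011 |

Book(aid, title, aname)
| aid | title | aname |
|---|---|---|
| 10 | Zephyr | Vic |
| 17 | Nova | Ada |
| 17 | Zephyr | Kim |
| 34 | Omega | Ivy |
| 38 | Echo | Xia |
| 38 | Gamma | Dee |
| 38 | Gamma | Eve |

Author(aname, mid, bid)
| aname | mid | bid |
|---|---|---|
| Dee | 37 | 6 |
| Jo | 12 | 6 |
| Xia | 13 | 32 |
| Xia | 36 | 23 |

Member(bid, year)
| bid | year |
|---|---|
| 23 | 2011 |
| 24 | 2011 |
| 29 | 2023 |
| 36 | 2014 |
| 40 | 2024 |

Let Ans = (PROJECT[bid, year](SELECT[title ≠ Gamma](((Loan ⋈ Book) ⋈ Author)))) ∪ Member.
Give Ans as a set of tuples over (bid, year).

{(23, 2001), (23, 2006), (23, 2011), (24, 2011), (29, 2023), (32, 2001), (32, 2006), (32, 2011), (36, 2014), (40, 2024)}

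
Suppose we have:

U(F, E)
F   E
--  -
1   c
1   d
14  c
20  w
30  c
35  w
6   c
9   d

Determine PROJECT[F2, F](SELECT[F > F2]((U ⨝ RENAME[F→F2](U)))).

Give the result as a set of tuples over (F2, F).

ρ[F→F2]: schema becomes (F2, E); tuples unchanged.
Joining U and RENAME[F→F2](U) on E yields {(1, c, 1), (1, c, 14), (1, c, 30), (1, c, 6), (1, d, 1), (1, d, 9), (14, c, 1), (14, c, 14), (14, c, 30), (14, c, 6), (20, w, 20), (20, w, 35), (30, c, 1), (30, c, 14), (30, c, 30), (30, c, 6), (35, w, 20), (35, w, 35), (6, c, 1), (6, c, 14), (6, c, 30), (6, c, 6), (9, d, 1), (9, d, 9)}.
Filtering on F > F2 leaves {(14, c, 1), (14, c, 6), (30, c, 1), (30, c, 14), (30, c, 6), (35, w, 20), (6, c, 1), (9, d, 1)}.
Projecting to F2, F: {(1, 14), (1, 30), (1, 6), (1, 9), (14, 30), (20, 35), (6, 14), (6, 30)}

{(1, 14), (1, 30), (1, 6), (1, 9), (14, 30), (20, 35), (6, 14), (6, 30)}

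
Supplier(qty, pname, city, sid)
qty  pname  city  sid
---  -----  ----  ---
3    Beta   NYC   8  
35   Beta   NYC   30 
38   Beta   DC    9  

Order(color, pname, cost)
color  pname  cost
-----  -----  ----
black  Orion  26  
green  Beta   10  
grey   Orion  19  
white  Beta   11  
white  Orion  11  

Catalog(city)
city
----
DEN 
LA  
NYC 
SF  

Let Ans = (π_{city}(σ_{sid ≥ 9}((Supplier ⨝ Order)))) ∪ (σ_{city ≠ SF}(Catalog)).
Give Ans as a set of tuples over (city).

Supplier ⋈ Order (natural join on pname): {(3, Beta, NYC, 8, green, 10), (3, Beta, NYC, 8, white, 11), (35, Beta, NYC, 30, green, 10), (35, Beta, NYC, 30, white, 11), (38, Beta, DC, 9, green, 10), (38, Beta, DC, 9, white, 11)}
Filtering on sid ≥ 9 leaves {(35, Beta, NYC, 30, green, 10), (35, Beta, NYC, 30, white, 11), (38, Beta, DC, 9, green, 10), (38, Beta, DC, 9, white, 11)}.
Projecting to city (2 duplicate(s) eliminated): {DC, NYC}
Filtering on city ≠ SF leaves {DEN, LA, NYC}.
Union: {DC, NYC} with {DEN, LA, NYC} → {DC, DEN, LA, NYC}

{DC, DEN, LA, NYC}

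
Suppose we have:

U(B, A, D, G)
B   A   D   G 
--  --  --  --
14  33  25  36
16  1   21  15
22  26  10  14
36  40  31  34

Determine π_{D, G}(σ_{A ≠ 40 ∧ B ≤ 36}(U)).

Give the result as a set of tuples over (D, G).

{(10, 14), (21, 15), (25, 36)}

Apply σ_{A ≠ 40 ∧ B ≤ 36}; surviving tuples: {(14, 33, 25, 36), (16, 1, 21, 15), (22, 26, 10, 14)}
π_{D, G} gives {(10, 14), (21, 15), (25, 36)}.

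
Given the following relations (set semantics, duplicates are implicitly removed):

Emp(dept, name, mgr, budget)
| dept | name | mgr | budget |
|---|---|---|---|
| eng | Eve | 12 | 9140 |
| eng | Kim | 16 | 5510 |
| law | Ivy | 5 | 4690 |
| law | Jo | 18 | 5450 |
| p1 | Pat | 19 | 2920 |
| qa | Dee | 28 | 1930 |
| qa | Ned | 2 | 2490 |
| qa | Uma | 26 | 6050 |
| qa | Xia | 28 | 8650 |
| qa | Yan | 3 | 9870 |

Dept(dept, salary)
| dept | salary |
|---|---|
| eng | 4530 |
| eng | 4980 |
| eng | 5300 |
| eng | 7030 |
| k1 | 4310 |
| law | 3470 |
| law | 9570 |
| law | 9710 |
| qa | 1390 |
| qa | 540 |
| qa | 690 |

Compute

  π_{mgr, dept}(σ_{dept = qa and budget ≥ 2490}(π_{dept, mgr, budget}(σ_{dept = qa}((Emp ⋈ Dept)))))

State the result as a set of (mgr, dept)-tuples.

Natural join on dept: {(eng, Eve, 12, 9140, 4530), (eng, Eve, 12, 9140, 4980), (eng, Eve, 12, 9140, 5300), (eng, Eve, 12, 9140, 7030), (eng, Kim, 16, 5510, 4530), (eng, Kim, 16, 5510, 4980), (eng, Kim, 16, 5510, 5300), (eng, Kim, 16, 5510, 7030), (law, Ivy, 5, 4690, 3470), (law, Ivy, 5, 4690, 9570), (law, Ivy, 5, 4690, 9710), (law, Jo, 18, 5450, 3470), (law, Jo, 18, 5450, 9570), (law, Jo, 18, 5450, 9710), (qa, Dee, 28, 1930, 1390), (qa, Dee, 28, 1930, 540), (qa, Dee, 28, 1930, 690), (qa, Ned, 2, 2490, 1390), (qa, Ned, 2, 2490, 540), (qa, Ned, 2, 2490, 690), (qa, Uma, 26, 6050, 1390), (qa, Uma, 26, 6050, 540), (qa, Uma, 26, 6050, 690), (qa, Xia, 28, 8650, 1390), (qa, Xia, 28, 8650, 540), (qa, Xia, 28, 8650, 690), (qa, Yan, 3, 9870, 1390), (qa, Yan, 3, 9870, 540), (qa, Yan, 3, 9870, 690)}
Apply σ_{dept = qa}; surviving tuples: {(qa, Dee, 28, 1930, 1390), (qa, Dee, 28, 1930, 540), (qa, Dee, 28, 1930, 690), (qa, Ned, 2, 2490, 1390), (qa, Ned, 2, 2490, 540), (qa, Ned, 2, 2490, 690), (qa, Uma, 26, 6050, 1390), (qa, Uma, 26, 6050, 540), (qa, Uma, 26, 6050, 690), (qa, Xia, 28, 8650, 1390), (qa, Xia, 28, 8650, 540), (qa, Xia, 28, 8650, 690), (qa, Yan, 3, 9870, 1390), (qa, Yan, 3, 9870, 540), (qa, Yan, 3, 9870, 690)}
π[dept, mgr, budget]: project onto (dept, mgr, budget) (10 duplicate(s) eliminated) → {(qa, 2, 2490), (qa, 26, 6050), (qa, 28, 1930), (qa, 28, 8650), (qa, 3, 9870)}
Apply σ_{dept = qa and budget ≥ 2490}; surviving tuples: {(qa, 2, 2490), (qa, 26, 6050), (qa, 28, 8650), (qa, 3, 9870)}
π[mgr, dept]: project onto (mgr, dept) → {(2, qa), (26, qa), (28, qa), (3, qa)}

{(2, qa), (26, qa), (28, qa), (3, qa)}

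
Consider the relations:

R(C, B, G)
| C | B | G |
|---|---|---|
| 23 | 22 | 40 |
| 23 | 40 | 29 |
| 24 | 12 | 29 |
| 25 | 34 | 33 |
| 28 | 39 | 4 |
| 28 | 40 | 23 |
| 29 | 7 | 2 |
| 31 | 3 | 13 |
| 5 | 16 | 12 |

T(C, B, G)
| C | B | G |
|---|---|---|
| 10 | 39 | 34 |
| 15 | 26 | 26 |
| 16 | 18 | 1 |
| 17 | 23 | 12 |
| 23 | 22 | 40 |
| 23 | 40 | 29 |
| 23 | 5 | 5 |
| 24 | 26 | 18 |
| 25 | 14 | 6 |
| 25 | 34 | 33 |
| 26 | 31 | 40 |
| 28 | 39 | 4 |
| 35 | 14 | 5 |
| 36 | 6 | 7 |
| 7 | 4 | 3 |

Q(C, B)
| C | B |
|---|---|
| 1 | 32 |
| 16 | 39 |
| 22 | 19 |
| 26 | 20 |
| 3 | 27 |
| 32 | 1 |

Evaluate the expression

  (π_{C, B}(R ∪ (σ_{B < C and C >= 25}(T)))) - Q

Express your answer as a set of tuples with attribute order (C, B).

{(23, 22), (23, 40), (24, 12), (25, 14), (25, 34), (28, 39), (28, 40), (29, 7), (31, 3), (35, 14), (36, 6), (5, 16)}

Filtering on B < C and C >= 25 leaves {(25, 14, 6), (35, 14, 5), (36, 6, 7)}.
Union: {(23, 22, 40), (23, 40, 29), (24, 12, 29), (25, 34, 33), (28, 39, 4), (28, 40, 23), (29, 7, 2), (31, 3, 13), (5, 16, 12)} with {(25, 14, 6), (35, 14, 5), (36, 6, 7)} → {(23, 22, 40), (23, 40, 29), (24, 12, 29), (25, 14, 6), (25, 34, 33), (28, 39, 4), (28, 40, 23), (29, 7, 2), (31, 3, 13), (35, 14, 5), (36, 6, 7), (5, 16, 12)}
Keep only column(s) C, B: {(23, 22), (23, 40), (24, 12), (25, 14), (25, 34), (28, 39), (28, 40), (29, 7), (31, 3), (35, 14), (36, 6), (5, 16)}
Difference: {(23, 22), (23, 40), (24, 12), (25, 14), (25, 34), (28, 39), (28, 40), (29, 7), (31, 3), (35, 14), (36, 6), (5, 16)} with {(1, 32), (16, 39), (22, 19), (26, 20), (3, 27), (32, 1)} → {(23, 22), (23, 40), (24, 12), (25, 14), (25, 34), (28, 39), (28, 40), (29, 7), (31, 3), (35, 14), (36, 6), (5, 16)}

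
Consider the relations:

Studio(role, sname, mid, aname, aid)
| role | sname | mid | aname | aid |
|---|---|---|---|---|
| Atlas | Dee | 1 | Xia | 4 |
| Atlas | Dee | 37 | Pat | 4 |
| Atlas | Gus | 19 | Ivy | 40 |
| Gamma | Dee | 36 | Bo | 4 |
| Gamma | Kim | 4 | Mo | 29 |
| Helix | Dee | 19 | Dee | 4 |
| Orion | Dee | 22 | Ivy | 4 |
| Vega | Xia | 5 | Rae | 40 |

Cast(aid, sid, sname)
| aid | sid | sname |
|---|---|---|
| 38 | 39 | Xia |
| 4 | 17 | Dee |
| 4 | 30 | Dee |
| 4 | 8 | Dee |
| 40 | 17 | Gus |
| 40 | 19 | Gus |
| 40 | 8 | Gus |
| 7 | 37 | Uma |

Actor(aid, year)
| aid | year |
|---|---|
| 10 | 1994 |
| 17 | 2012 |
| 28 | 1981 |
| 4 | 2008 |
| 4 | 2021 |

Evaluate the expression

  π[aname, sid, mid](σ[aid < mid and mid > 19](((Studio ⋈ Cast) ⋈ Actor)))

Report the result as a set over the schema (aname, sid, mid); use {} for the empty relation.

Studio ⋈ Cast (natural join on sname, aid): {(Atlas, Dee, 1, Xia, 4, 17), (Atlas, Dee, 1, Xia, 4, 30), (Atlas, Dee, 1, Xia, 4, 8), (Atlas, Dee, 37, Pat, 4, 17), (Atlas, Dee, 37, Pat, 4, 30), (Atlas, Dee, 37, Pat, 4, 8), (Atlas, Gus, 19, Ivy, 40, 17), (Atlas, Gus, 19, Ivy, 40, 19), (Atlas, Gus, 19, Ivy, 40, 8), (Gamma, Dee, 36, Bo, 4, 17), (Gamma, Dee, 36, Bo, 4, 30), (Gamma, Dee, 36, Bo, 4, 8), (Helix, Dee, 19, Dee, 4, 17), (Helix, Dee, 19, Dee, 4, 30), (Helix, Dee, 19, Dee, 4, 8), (Orion, Dee, 22, Ivy, 4, 17), (Orion, Dee, 22, Ivy, 4, 30), (Orion, Dee, 22, Ivy, 4, 8)}
(Studio ⋈ Cast) ⋈ Actor (natural join on aid): {(Atlas, Dee, 1, Xia, 4, 17, 2008), (Atlas, Dee, 1, Xia, 4, 17, 2021), (Atlas, Dee, 1, Xia, 4, 30, 2008), (Atlas, Dee, 1, Xia, 4, 30, 2021), (Atlas, Dee, 1, Xia, 4, 8, 2008), (Atlas, Dee, 1, Xia, 4, 8, 2021), (Atlas, Dee, 37, Pat, 4, 17, 2008), (Atlas, Dee, 37, Pat, 4, 17, 2021), (Atlas, Dee, 37, Pat, 4, 30, 2008), (Atlas, Dee, 37, Pat, 4, 30, 2021), (Atlas, Dee, 37, Pat, 4, 8, 2008), (Atlas, Dee, 37, Pat, 4, 8, 2021), (Gamma, Dee, 36, Bo, 4, 17, 2008), (Gamma, Dee, 36, Bo, 4, 17, 2021), (Gamma, Dee, 36, Bo, 4, 30, 2008), (Gamma, Dee, 36, Bo, 4, 30, 2021), (Gamma, Dee, 36, Bo, 4, 8, 2008), (Gamma, Dee, 36, Bo, 4, 8, 2021), (Helix, Dee, 19, Dee, 4, 17, 2008), (Helix, Dee, 19, Dee, 4, 17, 2021), (Helix, Dee, 19, Dee, 4, 30, 2008), (Helix, Dee, 19, Dee, 4, 30, 2021), (Helix, Dee, 19, Dee, 4, 8, 2008), (Helix, Dee, 19, Dee, 4, 8, 2021), (Orion, Dee, 22, Ivy, 4, 17, 2008), (Orion, Dee, 22, Ivy, 4, 17, 2021), (Orion, Dee, 22, Ivy, 4, 30, 2008), (Orion, Dee, 22, Ivy, 4, 30, 2021), (Orion, Dee, 22, Ivy, 4, 8, 2008), (Orion, Dee, 22, Ivy, 4, 8, 2021)}
σ[aid < mid and mid > 19]: keep tuples satisfying aid < mid and mid > 19 → {(Atlas, Dee, 37, Pat, 4, 17, 2008), (Atlas, Dee, 37, Pat, 4, 17, 2021), (Atlas, Dee, 37, Pat, 4, 30, 2008), (Atlas, Dee, 37, Pat, 4, 30, 2021), (Atlas, Dee, 37, Pat, 4, 8, 2008), (Atlas, Dee, 37, Pat, 4, 8, 2021), (Gamma, Dee, 36, Bo, 4, 17, 2008), (Gamma, Dee, 36, Bo, 4, 17, 2021), (Gamma, Dee, 36, Bo, 4, 30, 2008), (Gamma, Dee, 36, Bo, 4, 30, 2021), (Gamma, Dee, 36, Bo, 4, 8, 2008), (Gamma, Dee, 36, Bo, 4, 8, 2021), (Orion, Dee, 22, Ivy, 4, 17, 2008), (Orion, Dee, 22, Ivy, 4, 17, 2021), (Orion, Dee, 22, Ivy, 4, 30, 2008), (Orion, Dee, 22, Ivy, 4, 30, 2021), (Orion, Dee, 22, Ivy, 4, 8, 2008), (Orion, Dee, 22, Ivy, 4, 8, 2021)}
Keep only column(s) aname, sid, mid (9 duplicate(s) eliminated): {(Bo, 17, 36), (Bo, 30, 36), (Bo, 8, 36), (Ivy, 17, 22), (Ivy, 30, 22), (Ivy, 8, 22), (Pat, 17, 37), (Pat, 30, 37), (Pat, 8, 37)}

{(Bo, 17, 36), (Bo, 30, 36), (Bo, 8, 36), (Ivy, 17, 22), (Ivy, 30, 22), (Ivy, 8, 22), (Pat, 17, 37), (Pat, 30, 37), (Pat, 8, 37)}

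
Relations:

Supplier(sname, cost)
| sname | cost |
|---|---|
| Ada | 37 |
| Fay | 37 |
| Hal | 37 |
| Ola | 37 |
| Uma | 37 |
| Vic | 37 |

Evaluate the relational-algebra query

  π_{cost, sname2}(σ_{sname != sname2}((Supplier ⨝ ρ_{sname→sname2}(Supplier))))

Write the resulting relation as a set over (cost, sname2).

ρ[sname→sname2]: schema becomes (sname2, cost); tuples unchanged.
Joining Supplier and ρ_{sname→sname2}(Supplier) on cost yields {(Ada, 37, Ada), (Ada, 37, Fay), (Ada, 37, Hal), (Ada, 37, Ola), (Ada, 37, Uma), (Ada, 37, Vic), (Fay, 37, Ada), (Fay, 37, Fay), (Fay, 37, Hal), (Fay, 37, Ola), (Fay, 37, Uma), (Fay, 37, Vic), (Hal, 37, Ada), (Hal, 37, Fay), (Hal, 37, Hal), (Hal, 37, Ola), (Hal, 37, Uma), (Hal, 37, Vic), (Ola, 37, Ada), (Ola, 37, Fay), (Ola, 37, Hal), (Ola, 37, Ola), (Ola, 37, Uma), (Ola, 37, Vic), (Uma, 37, Ada), (Uma, 37, Fay), (Uma, 37, Hal), (Uma, 37, Ola), (Uma, 37, Uma), (Uma, 37, Vic), (Vic, 37, Ada), (Vic, 37, Fay), (Vic, 37, Hal), (Vic, 37, Ola), (Vic, 37, Uma), (Vic, 37, Vic)}.
Filtering on sname != sname2 leaves {(Ada, 37, Fay), (Ada, 37, Hal), (Ada, 37, Ola), (Ada, 37, Uma), (Ada, 37, Vic), (Fay, 37, Ada), (Fay, 37, Hal), (Fay, 37, Ola), (Fay, 37, Uma), (Fay, 37, Vic), (Hal, 37, Ada), (Hal, 37, Fay), (Hal, 37, Ola), (Hal, 37, Uma), (Hal, 37, Vic), (Ola, 37, Ada), (Ola, 37, Fay), (Ola, 37, Hal), (Ola, 37, Uma), (Ola, 37, Vic), (Uma, 37, Ada), (Uma, 37, Fay), (Uma, 37, Hal), (Uma, 37, Ola), (Uma, 37, Vic), (Vic, 37, Ada), (Vic, 37, Fay), (Vic, 37, Hal), (Vic, 37, Ola), (Vic, 37, Uma)}.
π[cost, sname2]: project onto (cost, sname2) (24 duplicate(s) eliminated) → {(37, Ada), (37, Fay), (37, Hal), (37, Ola), (37, Uma), (37, Vic)}

{(37, Ada), (37, Fay), (37, Hal), (37, Ola), (37, Uma), (37, Vic)}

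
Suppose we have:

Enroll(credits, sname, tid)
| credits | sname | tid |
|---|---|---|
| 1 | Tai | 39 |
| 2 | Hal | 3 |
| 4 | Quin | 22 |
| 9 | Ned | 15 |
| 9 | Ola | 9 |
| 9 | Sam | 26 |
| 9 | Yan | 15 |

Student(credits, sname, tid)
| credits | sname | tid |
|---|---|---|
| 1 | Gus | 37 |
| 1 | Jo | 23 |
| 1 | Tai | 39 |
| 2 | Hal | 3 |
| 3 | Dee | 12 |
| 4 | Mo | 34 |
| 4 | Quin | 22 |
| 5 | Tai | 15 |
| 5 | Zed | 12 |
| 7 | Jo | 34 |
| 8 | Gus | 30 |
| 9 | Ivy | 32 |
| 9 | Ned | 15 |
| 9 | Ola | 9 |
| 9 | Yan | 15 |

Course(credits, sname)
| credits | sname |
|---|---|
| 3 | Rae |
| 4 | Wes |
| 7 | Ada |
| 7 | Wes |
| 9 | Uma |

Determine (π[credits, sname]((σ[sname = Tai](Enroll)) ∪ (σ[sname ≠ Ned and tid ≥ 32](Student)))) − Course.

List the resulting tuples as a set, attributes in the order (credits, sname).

Apply σ_{sname = Tai}; surviving tuples: {(1, Tai, 39)}
Apply σ_{sname ≠ Ned and tid ≥ 32}; surviving tuples: {(1, Gus, 37), (1, Tai, 39), (4, Mo, 34), (7, Jo, 34), (9, Ivy, 32)}
Set union of the two operands is {(1, Gus, 37), (1, Tai, 39), (4, Mo, 34), (7, Jo, 34), (9, Ivy, 32)}.
Projecting to credits, sname: {(1, Gus), (1, Tai), (4, Mo), (7, Jo), (9, Ivy)}
Set difference of the two operands is {(1, Gus), (1, Tai), (4, Mo), (7, Jo), (9, Ivy)}.

{(1, Gus), (1, Tai), (4, Mo), (7, Jo), (9, Ivy)}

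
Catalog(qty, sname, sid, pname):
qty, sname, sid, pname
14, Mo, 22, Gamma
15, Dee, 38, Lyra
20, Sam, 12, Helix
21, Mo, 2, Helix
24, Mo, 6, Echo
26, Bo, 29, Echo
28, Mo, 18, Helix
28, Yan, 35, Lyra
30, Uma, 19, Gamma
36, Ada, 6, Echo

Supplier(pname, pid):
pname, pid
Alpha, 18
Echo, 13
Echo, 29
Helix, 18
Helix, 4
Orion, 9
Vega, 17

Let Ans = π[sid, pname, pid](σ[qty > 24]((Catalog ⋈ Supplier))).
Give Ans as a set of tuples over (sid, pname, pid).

{(18, Helix, 18), (18, Helix, 4), (29, Echo, 13), (29, Echo, 29), (6, Echo, 13), (6, Echo, 29)}

Natural join on pname: {(20, Sam, 12, Helix, 18), (20, Sam, 12, Helix, 4), (21, Mo, 2, Helix, 18), (21, Mo, 2, Helix, 4), (24, Mo, 6, Echo, 13), (24, Mo, 6, Echo, 29), (26, Bo, 29, Echo, 13), (26, Bo, 29, Echo, 29), (28, Mo, 18, Helix, 18), (28, Mo, 18, Helix, 4), (36, Ada, 6, Echo, 13), (36, Ada, 6, Echo, 29)}
Selection qty > 24: {(26, Bo, 29, Echo, 13), (26, Bo, 29, Echo, 29), (28, Mo, 18, Helix, 18), (28, Mo, 18, Helix, 4), (36, Ada, 6, Echo, 13), (36, Ada, 6, Echo, 29)}
π[sid, pname, pid]: project onto (sid, pname, pid) → {(18, Helix, 18), (18, Helix, 4), (29, Echo, 13), (29, Echo, 29), (6, Echo, 13), (6, Echo, 29)}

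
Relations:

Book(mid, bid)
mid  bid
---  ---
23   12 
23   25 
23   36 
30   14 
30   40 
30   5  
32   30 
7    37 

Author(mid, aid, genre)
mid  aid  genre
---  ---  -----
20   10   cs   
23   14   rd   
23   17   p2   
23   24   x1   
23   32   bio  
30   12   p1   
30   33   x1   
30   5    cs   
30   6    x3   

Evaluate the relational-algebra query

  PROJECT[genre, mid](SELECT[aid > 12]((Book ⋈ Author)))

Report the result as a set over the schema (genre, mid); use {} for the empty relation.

Natural join on mid: {(23, 12, 14, rd), (23, 12, 17, p2), (23, 12, 24, x1), (23, 12, 32, bio), (23, 25, 14, rd), (23, 25, 17, p2), (23, 25, 24, x1), (23, 25, 32, bio), (23, 36, 14, rd), (23, 36, 17, p2), (23, 36, 24, x1), (23, 36, 32, bio), (30, 14, 12, p1), (30, 14, 33, x1), (30, 14, 5, cs), (30, 14, 6, x3), (30, 40, 12, p1), (30, 40, 33, x1), (30, 40, 5, cs), (30, 40, 6, x3), (30, 5, 12, p1), (30, 5, 33, x1), (30, 5, 5, cs), (30, 5, 6, x3)}
Filtering on aid > 12 leaves {(23, 12, 14, rd), (23, 12, 17, p2), (23, 12, 24, x1), (23, 12, 32, bio), (23, 25, 14, rd), (23, 25, 17, p2), (23, 25, 24, x1), (23, 25, 32, bio), (23, 36, 14, rd), (23, 36, 17, p2), (23, 36, 24, x1), (23, 36, 32, bio), (30, 14, 33, x1), (30, 40, 33, x1), (30, 5, 33, x1)}.
Projecting to genre, mid (10 duplicate(s) eliminated): {(bio, 23), (p2, 23), (rd, 23), (x1, 23), (x1, 30)}

{(bio, 23), (p2, 23), (rd, 23), (x1, 23), (x1, 30)}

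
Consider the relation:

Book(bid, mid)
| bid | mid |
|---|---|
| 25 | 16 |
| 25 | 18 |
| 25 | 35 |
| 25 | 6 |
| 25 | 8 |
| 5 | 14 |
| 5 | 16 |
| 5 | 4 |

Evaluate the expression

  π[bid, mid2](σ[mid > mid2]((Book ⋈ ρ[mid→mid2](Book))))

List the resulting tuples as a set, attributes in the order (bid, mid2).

{(25, 16), (25, 18), (25, 6), (25, 8), (5, 14), (5, 4)}

ρ[mid→mid2]: schema becomes (bid, mid2); tuples unchanged.
Book ⋈ ρ[mid→mid2](Book) (natural join on bid): {(25, 16, 16), (25, 16, 18), (25, 16, 35), (25, 16, 6), (25, 16, 8), (25, 18, 16), (25, 18, 18), (25, 18, 35), (25, 18, 6), (25, 18, 8), (25, 35, 16), (25, 35, 18), (25, 35, 35), (25, 35, 6), (25, 35, 8), (25, 6, 16), (25, 6, 18), (25, 6, 35), (25, 6, 6), (25, 6, 8), (25, 8, 16), (25, 8, 18), (25, 8, 35), (25, 8, 6), (25, 8, 8), (5, 14, 14), (5, 14, 16), (5, 14, 4), (5, 16, 14), (5, 16, 16), (5, 16, 4), (5, 4, 14), (5, 4, 16), (5, 4, 4)}
σ[mid > mid2]: keep tuples satisfying mid > mid2 → {(25, 16, 6), (25, 16, 8), (25, 18, 16), (25, 18, 6), (25, 18, 8), (25, 35, 16), (25, 35, 18), (25, 35, 6), (25, 35, 8), (25, 8, 6), (5, 14, 4), (5, 16, 14), (5, 16, 4)}
π[bid, mid2]: project onto (bid, mid2) (7 duplicate(s) eliminated) → {(25, 16), (25, 18), (25, 6), (25, 8), (5, 14), (5, 4)}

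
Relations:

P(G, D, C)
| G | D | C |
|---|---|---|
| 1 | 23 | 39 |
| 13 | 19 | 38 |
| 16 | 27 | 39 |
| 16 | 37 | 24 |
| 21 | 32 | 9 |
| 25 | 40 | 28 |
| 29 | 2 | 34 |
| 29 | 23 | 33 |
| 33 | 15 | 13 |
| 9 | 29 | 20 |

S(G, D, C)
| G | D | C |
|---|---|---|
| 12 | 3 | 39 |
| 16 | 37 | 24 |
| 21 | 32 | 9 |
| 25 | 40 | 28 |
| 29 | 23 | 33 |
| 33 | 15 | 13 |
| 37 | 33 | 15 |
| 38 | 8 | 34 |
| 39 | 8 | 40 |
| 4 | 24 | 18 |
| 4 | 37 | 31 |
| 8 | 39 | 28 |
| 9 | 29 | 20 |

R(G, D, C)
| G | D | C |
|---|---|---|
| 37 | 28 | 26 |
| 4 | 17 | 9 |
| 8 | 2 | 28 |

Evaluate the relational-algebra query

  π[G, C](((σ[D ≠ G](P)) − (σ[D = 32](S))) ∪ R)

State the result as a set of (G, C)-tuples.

{(1, 39), (13, 38), (16, 24), (16, 39), (25, 28), (29, 33), (29, 34), (33, 13), (37, 26), (4, 9), (8, 28), (9, 20)}

σ[D ≠ G]: keep tuples satisfying D ≠ G → {(1, 23, 39), (13, 19, 38), (16, 27, 39), (16, 37, 24), (21, 32, 9), (25, 40, 28), (29, 2, 34), (29, 23, 33), (33, 15, 13), (9, 29, 20)}
σ[D = 32]: keep tuples satisfying D = 32 → {(21, 32, 9)}
Difference: {(1, 23, 39), (13, 19, 38), (16, 27, 39), (16, 37, 24), (21, 32, 9), (25, 40, 28), (29, 2, 34), (29, 23, 33), (33, 15, 13), (9, 29, 20)} with {(21, 32, 9)} → {(1, 23, 39), (13, 19, 38), (16, 27, 39), (16, 37, 24), (25, 40, 28), (29, 2, 34), (29, 23, 33), (33, 15, 13), (9, 29, 20)}
Union: {(1, 23, 39), (13, 19, 38), (16, 27, 39), (16, 37, 24), (25, 40, 28), (29, 2, 34), (29, 23, 33), (33, 15, 13), (9, 29, 20)} with {(37, 28, 26), (4, 17, 9), (8, 2, 28)} → {(1, 23, 39), (13, 19, 38), (16, 27, 39), (16, 37, 24), (25, 40, 28), (29, 2, 34), (29, 23, 33), (33, 15, 13), (37, 28, 26), (4, 17, 9), (8, 2, 28), (9, 29, 20)}
Keep only column(s) G, C: {(1, 39), (13, 38), (16, 24), (16, 39), (25, 28), (29, 33), (29, 34), (33, 13), (37, 26), (4, 9), (8, 28), (9, 20)}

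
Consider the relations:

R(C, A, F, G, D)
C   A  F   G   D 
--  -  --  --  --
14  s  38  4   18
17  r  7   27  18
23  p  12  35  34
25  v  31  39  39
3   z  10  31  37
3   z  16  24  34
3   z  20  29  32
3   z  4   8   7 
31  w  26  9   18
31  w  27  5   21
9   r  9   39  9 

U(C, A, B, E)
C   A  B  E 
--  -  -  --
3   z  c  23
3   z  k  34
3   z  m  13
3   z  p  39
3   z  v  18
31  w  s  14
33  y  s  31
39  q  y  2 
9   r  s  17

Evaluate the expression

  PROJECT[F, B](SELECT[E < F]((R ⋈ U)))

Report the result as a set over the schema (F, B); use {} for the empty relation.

Natural join on C, A: {(3, z, 10, 31, 37, c, 23), (3, z, 10, 31, 37, k, 34), (3, z, 10, 31, 37, m, 13), (3, z, 10, 31, 37, p, 39), (3, z, 10, 31, 37, v, 18), (3, z, 16, 24, 34, c, 23), (3, z, 16, 24, 34, k, 34), (3, z, 16, 24, 34, m, 13), (3, z, 16, 24, 34, p, 39), (3, z, 16, 24, 34, v, 18), (3, z, 20, 29, 32, c, 23), (3, z, 20, 29, 32, k, 34), (3, z, 20, 29, 32, m, 13), (3, z, 20, 29, 32, p, 39), (3, z, 20, 29, 32, v, 18), (3, z, 4, 8, 7, c, 23), (3, z, 4, 8, 7, k, 34), (3, z, 4, 8, 7, m, 13), (3, z, 4, 8, 7, p, 39), (3, z, 4, 8, 7, v, 18), (31, w, 26, 9, 18, s, 14), (31, w, 27, 5, 21, s, 14), (9, r, 9, 39, 9, s, 17)}
Filtering on E < F leaves {(3, z, 16, 24, 34, m, 13), (3, z, 20, 29, 32, m, 13), (3, z, 20, 29, 32, v, 18), (31, w, 26, 9, 18, s, 14), (31, w, 27, 5, 21, s, 14)}.
Keep only column(s) F, B: {(16, m), (20, m), (20, v), (26, s), (27, s)}

{(16, m), (20, m), (20, v), (26, s), (27, s)}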